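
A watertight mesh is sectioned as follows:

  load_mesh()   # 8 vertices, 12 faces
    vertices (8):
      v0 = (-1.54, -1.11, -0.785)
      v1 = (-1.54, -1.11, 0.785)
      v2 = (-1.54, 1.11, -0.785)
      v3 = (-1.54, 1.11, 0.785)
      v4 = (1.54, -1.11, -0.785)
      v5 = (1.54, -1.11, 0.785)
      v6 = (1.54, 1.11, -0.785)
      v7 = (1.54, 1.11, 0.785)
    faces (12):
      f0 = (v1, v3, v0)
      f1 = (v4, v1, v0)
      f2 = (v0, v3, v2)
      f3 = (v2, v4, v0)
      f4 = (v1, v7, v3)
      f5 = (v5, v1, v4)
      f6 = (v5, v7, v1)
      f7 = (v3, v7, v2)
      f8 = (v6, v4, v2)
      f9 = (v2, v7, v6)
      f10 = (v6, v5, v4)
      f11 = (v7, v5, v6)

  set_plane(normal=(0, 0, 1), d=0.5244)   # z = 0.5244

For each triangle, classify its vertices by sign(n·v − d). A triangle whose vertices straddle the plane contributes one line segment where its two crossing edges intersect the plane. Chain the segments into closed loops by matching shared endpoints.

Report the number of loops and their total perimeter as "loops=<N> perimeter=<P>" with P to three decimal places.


Straddling triangles (8 of 12):
  (v1,v3,v0) [++-] → (-1.54, 0.741508, 0.5244)–(-1.54, -1.11, 0.5244)  len=1.8515
  (v4,v1,v0) [-+-] → (-1.02876, -1.11, 0.5244)–(-1.54, -1.11, 0.5244)  len=0.5112
  (v0,v3,v2) [-+-] → (-1.54, 0.741508, 0.5244)–(-1.54, 1.11, 0.5244)  len=0.3685
  (v5,v1,v4) [++-] → (-1.02876, -1.11, 0.5244)–(1.54, -1.11, 0.5244)  len=2.5688
  (v3,v7,v2) [++-] → (1.02876, 1.11, 0.5244)–(-1.54, 1.11, 0.5244)  len=2.5688
  (v2,v7,v6) [-+-] → (1.02876, 1.11, 0.5244)–(1.54, 1.11, 0.5244)  len=0.5112
  (v6,v5,v4) [-+-] → (1.54, -0.741508, 0.5244)–(1.54, -1.11, 0.5244)  len=0.3685
  (v7,v5,v6) [++-] → (1.54, -0.741508, 0.5244)–(1.54, 1.11, 0.5244)  len=1.8515

Chained into 1 loop(s):
  loop 1: 8 segments, perimeter = 10.6000
Total perimeter = 10.600

loops=1 perimeter=10.600


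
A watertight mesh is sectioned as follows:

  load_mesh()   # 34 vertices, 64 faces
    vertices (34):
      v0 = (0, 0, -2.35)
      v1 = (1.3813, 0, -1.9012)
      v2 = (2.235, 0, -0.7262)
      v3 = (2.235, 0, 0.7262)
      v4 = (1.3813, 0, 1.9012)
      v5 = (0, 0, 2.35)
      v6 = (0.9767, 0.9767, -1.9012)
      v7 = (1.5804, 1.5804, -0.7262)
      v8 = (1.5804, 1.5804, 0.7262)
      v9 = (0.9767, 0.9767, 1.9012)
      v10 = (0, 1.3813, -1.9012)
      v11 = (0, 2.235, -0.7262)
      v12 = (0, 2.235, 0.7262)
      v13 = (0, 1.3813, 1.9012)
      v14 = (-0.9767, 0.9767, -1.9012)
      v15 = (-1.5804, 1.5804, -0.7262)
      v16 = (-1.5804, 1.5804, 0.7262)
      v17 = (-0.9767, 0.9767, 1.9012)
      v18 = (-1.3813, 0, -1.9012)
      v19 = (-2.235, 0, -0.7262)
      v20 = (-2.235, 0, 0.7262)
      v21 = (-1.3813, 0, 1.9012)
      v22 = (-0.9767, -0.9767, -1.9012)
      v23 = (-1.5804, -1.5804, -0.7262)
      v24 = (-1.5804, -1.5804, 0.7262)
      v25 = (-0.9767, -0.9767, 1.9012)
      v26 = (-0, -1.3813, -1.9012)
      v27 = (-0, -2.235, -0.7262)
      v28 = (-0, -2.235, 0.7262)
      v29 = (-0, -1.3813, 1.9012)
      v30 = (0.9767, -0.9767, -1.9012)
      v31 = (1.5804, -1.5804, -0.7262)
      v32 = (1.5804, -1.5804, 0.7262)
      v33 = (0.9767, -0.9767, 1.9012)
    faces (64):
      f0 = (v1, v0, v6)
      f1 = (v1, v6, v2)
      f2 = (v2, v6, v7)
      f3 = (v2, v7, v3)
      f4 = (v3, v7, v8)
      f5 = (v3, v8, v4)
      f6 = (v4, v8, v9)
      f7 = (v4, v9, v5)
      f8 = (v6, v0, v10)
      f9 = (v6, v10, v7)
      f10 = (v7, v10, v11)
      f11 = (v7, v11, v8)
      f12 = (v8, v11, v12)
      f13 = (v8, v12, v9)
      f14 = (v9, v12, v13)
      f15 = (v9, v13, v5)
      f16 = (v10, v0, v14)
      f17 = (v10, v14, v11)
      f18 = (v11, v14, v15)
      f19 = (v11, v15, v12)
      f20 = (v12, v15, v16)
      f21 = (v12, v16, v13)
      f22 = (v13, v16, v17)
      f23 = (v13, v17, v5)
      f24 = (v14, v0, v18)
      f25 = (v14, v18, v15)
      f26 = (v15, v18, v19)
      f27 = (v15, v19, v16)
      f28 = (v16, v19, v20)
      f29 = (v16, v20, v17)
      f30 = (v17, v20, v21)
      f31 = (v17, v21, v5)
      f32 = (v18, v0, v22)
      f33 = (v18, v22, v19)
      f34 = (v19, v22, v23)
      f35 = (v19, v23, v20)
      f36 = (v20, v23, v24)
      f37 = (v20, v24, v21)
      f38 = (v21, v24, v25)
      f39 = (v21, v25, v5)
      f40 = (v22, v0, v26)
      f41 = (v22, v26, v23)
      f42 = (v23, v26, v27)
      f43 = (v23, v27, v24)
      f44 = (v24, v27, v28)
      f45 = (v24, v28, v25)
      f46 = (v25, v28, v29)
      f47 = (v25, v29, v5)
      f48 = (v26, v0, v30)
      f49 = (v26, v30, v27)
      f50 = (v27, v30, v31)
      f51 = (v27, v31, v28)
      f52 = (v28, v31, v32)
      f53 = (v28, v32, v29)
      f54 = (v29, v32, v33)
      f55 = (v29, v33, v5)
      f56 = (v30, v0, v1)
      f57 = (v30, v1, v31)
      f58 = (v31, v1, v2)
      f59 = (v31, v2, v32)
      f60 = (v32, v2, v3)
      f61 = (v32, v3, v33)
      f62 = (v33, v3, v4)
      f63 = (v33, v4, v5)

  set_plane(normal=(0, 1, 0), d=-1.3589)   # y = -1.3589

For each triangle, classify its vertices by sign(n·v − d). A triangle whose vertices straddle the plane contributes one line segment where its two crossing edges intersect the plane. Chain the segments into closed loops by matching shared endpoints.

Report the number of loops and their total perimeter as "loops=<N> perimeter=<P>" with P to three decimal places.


Straddling triangles (20 of 64):
  (v19,v22,v23) [++-] → (-1.3589, -1.3589, -1.15731)–(-1.67215, -1.3589, -0.7262)  len=0.5329
  (v19,v23,v20) [+-+] → (-1.67215, -1.3589, -0.7262)–(-1.67215, -1.3589, -0.52264)  len=0.2036
  (v20,v23,v24) [+--] → (-1.67215, -1.3589, -0.52264)–(-1.67215, -1.3589, 0.7262)  len=1.2488
  (v20,v24,v21) [+-+] → (-1.67215, -1.3589, 0.7262)–(-1.5525, -1.3589, 0.890881)  len=0.2036
  (v21,v24,v25) [+-+] → (-1.5525, -1.3589, 0.890881)–(-1.3589, -1.3589, 1.15731)  len=0.3293
  (v22,v0,v26) [++-] → (0, -1.3589, -1.90848)–(-0.0540734, -1.3589, -1.9012)  len=0.0546
  (v22,v26,v23) [+--] → (-0.0540734, -1.3589, -1.9012)–(-1.3589, -1.3589, -1.15731)  len=1.5020
  (v24,v28,v25) [--+] → (-0.680034, -1.3589, 1.5443)–(-1.3589, -1.3589, 1.15731)  len=0.7814
  (v25,v28,v29) [+--] → (-0.680034, -1.3589, 1.5443)–(-0.0540734, -1.3589, 1.9012)  len=0.7206
  (v25,v29,v5) [+-+] → (-0.0540734, -1.3589, 1.9012)–(0, -1.3589, 1.90848)  len=0.0546
  (v26,v0,v30) [-++] → (0, -1.3589, -1.90848)–(0.0540734, -1.3589, -1.9012)  len=0.0546
  (v26,v30,v27) [-+-] → (0.0540734, -1.3589, -1.9012)–(0.680034, -1.3589, -1.5443)  len=0.7206
  (v27,v30,v31) [-+-] → (0.680034, -1.3589, -1.5443)–(1.3589, -1.3589, -1.15731)  len=0.7814
  (v29,v32,v33) [--+] → (1.3589, -1.3589, 1.15731)–(0.0540734, -1.3589, 1.9012)  len=1.5020
  (v29,v33,v5) [-++] → (0.0540734, -1.3589, 1.9012)–(0, -1.3589, 1.90848)  len=0.0546
  (v30,v1,v31) [++-] → (1.5525, -1.3589, -0.890881)–(1.3589, -1.3589, -1.15731)  len=0.3293
  (v31,v1,v2) [-++] → (1.5525, -1.3589, -0.890881)–(1.67215, -1.3589, -0.7262)  len=0.2036
  (v31,v2,v32) [-+-] → (1.67215, -1.3589, -0.7262)–(1.67215, -1.3589, 0.52264)  len=1.2488
  (v32,v2,v3) [-++] → (1.67215, -1.3589, 0.52264)–(1.67215, -1.3589, 0.7262)  len=0.2036
  (v32,v3,v33) [-++] → (1.67215, -1.3589, 0.7262)–(1.3589, -1.3589, 1.15731)  len=0.5329

Chained into 1 loop(s):
  loop 1: 20 segments, perimeter = 11.2626
Total perimeter = 11.263

loops=1 perimeter=11.263


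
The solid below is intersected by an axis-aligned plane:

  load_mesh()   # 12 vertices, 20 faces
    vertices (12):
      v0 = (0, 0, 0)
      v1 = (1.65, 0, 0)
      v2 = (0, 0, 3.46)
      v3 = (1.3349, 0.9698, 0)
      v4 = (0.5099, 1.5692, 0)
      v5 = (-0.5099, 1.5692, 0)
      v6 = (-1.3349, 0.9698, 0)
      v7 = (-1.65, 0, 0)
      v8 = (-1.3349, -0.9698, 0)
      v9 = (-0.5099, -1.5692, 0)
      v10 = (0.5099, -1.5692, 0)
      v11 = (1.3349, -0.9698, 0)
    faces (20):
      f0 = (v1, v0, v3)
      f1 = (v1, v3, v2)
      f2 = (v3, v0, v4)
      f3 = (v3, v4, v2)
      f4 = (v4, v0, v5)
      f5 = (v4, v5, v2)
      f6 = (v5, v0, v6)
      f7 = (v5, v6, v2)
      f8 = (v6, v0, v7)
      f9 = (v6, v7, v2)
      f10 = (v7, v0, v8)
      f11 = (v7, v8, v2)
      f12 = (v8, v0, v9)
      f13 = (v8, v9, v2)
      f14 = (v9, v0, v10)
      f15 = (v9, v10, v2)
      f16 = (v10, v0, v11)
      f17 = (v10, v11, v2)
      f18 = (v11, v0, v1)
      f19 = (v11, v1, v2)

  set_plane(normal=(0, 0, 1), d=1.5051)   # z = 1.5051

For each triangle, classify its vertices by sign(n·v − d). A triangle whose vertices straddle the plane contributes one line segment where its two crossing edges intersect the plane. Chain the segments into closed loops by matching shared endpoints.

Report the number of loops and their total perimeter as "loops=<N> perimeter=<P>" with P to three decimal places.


Straddling triangles (10 of 20):
  (v1,v3,v2) [--+] → (0.754218, 0.547937, 1.5051)–(0.93225, 0, 1.5051)  len=0.5761
  (v3,v4,v2) [--+] → (0.288094, 0.886598, 1.5051)–(0.754218, 0.547937, 1.5051)  len=0.5762
  (v4,v5,v2) [--+] → (-0.288094, 0.886598, 1.5051)–(0.288094, 0.886598, 1.5051)  len=0.5762
  (v5,v6,v2) [--+] → (-0.754218, 0.547937, 1.5051)–(-0.288094, 0.886598, 1.5051)  len=0.5762
  (v6,v7,v2) [--+] → (-0.93225, 0, 1.5051)–(-0.754218, 0.547937, 1.5051)  len=0.5761
  (v7,v8,v2) [--+] → (-0.754218, -0.547937, 1.5051)–(-0.93225, 0, 1.5051)  len=0.5761
  (v8,v9,v2) [--+] → (-0.288094, -0.886598, 1.5051)–(-0.754218, -0.547937, 1.5051)  len=0.5762
  (v9,v10,v2) [--+] → (0.288094, -0.886598, 1.5051)–(-0.288094, -0.886598, 1.5051)  len=0.5762
  (v10,v11,v2) [--+] → (0.754218, -0.547937, 1.5051)–(0.288094, -0.886598, 1.5051)  len=0.5762
  (v11,v1,v2) [--+] → (0.93225, 0, 1.5051)–(0.754218, -0.547937, 1.5051)  len=0.5761

Chained into 1 loop(s):
  loop 1: 10 segments, perimeter = 5.7616
Total perimeter = 5.762

loops=1 perimeter=5.762


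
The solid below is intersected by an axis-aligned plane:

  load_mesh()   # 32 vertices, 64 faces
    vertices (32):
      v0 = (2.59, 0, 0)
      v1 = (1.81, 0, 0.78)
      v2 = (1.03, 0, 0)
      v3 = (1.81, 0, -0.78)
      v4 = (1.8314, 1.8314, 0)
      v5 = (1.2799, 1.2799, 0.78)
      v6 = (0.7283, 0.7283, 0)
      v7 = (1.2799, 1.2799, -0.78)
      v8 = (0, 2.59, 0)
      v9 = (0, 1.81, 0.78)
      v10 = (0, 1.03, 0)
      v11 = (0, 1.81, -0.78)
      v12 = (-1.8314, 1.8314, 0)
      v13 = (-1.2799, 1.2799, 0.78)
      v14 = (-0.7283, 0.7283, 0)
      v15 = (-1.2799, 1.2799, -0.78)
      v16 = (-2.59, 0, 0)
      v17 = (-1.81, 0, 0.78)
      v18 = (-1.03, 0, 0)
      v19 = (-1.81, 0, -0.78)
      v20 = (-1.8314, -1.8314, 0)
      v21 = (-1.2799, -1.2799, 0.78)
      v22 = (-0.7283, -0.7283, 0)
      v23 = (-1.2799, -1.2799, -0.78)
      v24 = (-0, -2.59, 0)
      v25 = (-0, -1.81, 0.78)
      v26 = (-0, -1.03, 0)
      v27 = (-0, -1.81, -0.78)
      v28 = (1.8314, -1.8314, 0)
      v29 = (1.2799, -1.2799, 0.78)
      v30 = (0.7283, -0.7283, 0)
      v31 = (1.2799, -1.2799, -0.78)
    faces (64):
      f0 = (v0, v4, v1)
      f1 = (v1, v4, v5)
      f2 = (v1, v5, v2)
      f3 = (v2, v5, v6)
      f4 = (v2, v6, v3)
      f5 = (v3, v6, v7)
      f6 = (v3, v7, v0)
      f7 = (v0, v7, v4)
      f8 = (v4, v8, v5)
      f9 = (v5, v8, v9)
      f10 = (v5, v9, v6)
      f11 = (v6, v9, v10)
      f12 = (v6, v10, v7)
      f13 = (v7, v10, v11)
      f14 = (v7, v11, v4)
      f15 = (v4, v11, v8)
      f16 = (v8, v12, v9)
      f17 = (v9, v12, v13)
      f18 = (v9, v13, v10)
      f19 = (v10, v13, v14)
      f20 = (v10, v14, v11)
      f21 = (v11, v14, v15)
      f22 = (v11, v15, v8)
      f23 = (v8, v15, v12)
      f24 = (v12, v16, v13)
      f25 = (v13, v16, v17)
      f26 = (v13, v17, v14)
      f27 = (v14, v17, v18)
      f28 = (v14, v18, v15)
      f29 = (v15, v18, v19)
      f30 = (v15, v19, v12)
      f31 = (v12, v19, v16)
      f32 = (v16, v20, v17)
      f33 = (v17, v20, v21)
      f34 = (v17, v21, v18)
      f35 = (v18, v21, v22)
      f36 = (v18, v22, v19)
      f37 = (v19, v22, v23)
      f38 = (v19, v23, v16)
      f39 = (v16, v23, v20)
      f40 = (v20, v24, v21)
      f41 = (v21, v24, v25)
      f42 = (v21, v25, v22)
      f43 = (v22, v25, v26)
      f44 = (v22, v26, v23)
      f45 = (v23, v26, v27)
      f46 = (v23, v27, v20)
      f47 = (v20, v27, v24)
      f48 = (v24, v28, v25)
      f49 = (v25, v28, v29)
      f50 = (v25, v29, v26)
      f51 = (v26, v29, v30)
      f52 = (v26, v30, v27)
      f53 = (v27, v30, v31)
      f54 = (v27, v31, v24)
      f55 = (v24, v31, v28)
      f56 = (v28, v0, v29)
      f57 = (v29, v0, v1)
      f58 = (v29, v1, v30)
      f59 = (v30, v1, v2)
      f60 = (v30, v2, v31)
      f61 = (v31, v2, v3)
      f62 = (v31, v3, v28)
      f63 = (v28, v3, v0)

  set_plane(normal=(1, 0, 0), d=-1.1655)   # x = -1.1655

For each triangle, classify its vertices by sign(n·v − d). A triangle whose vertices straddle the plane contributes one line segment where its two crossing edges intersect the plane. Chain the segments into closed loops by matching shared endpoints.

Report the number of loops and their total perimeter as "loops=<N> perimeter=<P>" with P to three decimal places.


Straddling triangles (22 of 64):
  (v8,v12,v9) [+-+] → (-1.1655, 2.10723, 0)–(-1.1655, 1.82362, 0.283609)  len=0.4011
  (v9,v12,v13) [+--] → (-1.1655, 1.82362, 0.283609)–(-1.1655, 1.32728, 0.78)  len=0.7020
  (v9,v13,v10) [+-+] → (-1.1655, 1.32728, 0.78)–(-1.1655, 1.25756, 0.710282)  len=0.0986
  (v10,v13,v14) [+-+] → (-1.1655, 1.25756, 0.710282)–(-1.1655, 1.1655, 0.618231)  len=0.1302
  (v11,v14,v15) [++-] → (-1.1655, 1.1655, -0.618231)–(-1.1655, 1.32728, -0.78)  len=0.2288
  (v11,v15,v8) [+-+] → (-1.1655, 1.32728, -0.78)–(-1.1655, 1.397, -0.710282)  len=0.0986
  (v8,v15,v12) [+--] → (-1.1655, 1.397, -0.710282)–(-1.1655, 2.10723, 0)  len=1.0045
  (v13,v17,v14) [--+] → (-1.1655, 0.433937, 0.315259)–(-1.1655, 1.1655, 0.618231)  len=0.7918
  (v14,v17,v18) [+-+] → (-1.1655, 0.433937, 0.315259)–(-1.1655, 0, 0.1355)  len=0.4697
  (v14,v18,v15) [++-] → (-1.1655, 0.693983, -0.422929)–(-1.1655, 1.1655, -0.618231)  len=0.5104
  (v15,v18,v19) [-+-] → (-1.1655, 0.693983, -0.422929)–(-1.1655, 0, -0.1355)  len=0.7512
  (v17,v21,v18) [--+] → (-1.1655, -0.693983, 0.422929)–(-1.1655, 0, 0.1355)  len=0.7512
  (v18,v21,v22) [+-+] → (-1.1655, -0.693983, 0.422929)–(-1.1655, -1.1655, 0.618231)  len=0.5104
  (v18,v22,v19) [++-] → (-1.1655, -0.433937, -0.315259)–(-1.1655, 0, -0.1355)  len=0.4697
  (v19,v22,v23) [-+-] → (-1.1655, -0.433937, -0.315259)–(-1.1655, -1.1655, -0.618231)  len=0.7918
  (v20,v24,v21) [-+-] → (-1.1655, -2.10723, 0)–(-1.1655, -1.397, 0.710282)  len=1.0045
  (v21,v24,v25) [-++] → (-1.1655, -1.397, 0.710282)–(-1.1655, -1.32728, 0.78)  len=0.0986
  (v21,v25,v22) [-++] → (-1.1655, -1.32728, 0.78)–(-1.1655, -1.1655, 0.618231)  len=0.2288
  (v22,v26,v23) [++-] → (-1.1655, -1.25756, -0.710282)–(-1.1655, -1.1655, -0.618231)  len=0.1302
  (v23,v26,v27) [-++] → (-1.1655, -1.25756, -0.710282)–(-1.1655, -1.32728, -0.78)  len=0.0986
  (v23,v27,v20) [-+-] → (-1.1655, -1.32728, -0.78)–(-1.1655, -1.82362, -0.283609)  len=0.7020
  (v20,v27,v24) [-++] → (-1.1655, -1.82362, -0.283609)–(-1.1655, -2.10723, 0)  len=0.4011

Chained into 1 loop(s):
  loop 1: 22 segments, perimeter = 10.3734
Total perimeter = 10.373

loops=1 perimeter=10.373


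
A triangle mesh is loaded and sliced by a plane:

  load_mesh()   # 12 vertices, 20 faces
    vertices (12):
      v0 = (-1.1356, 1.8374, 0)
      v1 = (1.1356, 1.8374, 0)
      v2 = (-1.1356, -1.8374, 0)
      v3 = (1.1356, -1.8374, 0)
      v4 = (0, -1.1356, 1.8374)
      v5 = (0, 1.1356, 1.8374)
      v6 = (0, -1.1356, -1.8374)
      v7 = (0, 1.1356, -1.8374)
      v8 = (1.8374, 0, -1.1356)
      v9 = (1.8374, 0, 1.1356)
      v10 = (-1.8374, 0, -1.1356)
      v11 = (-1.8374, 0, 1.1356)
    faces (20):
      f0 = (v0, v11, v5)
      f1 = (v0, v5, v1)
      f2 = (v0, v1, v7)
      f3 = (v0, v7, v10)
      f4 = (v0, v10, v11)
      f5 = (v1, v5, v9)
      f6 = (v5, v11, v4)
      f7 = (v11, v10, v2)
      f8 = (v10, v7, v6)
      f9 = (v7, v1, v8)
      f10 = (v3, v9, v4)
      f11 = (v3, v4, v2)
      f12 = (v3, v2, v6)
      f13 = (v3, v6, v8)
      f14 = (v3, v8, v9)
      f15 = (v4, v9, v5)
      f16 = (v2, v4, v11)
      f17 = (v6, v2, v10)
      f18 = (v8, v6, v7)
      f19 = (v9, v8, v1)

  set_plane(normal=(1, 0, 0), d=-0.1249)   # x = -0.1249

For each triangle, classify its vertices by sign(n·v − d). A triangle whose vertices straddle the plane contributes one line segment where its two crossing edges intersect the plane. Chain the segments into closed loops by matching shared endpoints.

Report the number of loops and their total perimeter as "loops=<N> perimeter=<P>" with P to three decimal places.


loops=1 perimeter=12.109

Straddling triangles (10 of 20):
  (v0,v11,v5) [--+] → (-0.1249, 1.05841, 1.78969)–(-0.1249, 1.21279, 1.63531)  len=0.2183
  (v0,v5,v1) [-++] → (-0.1249, 1.21279, 1.63531)–(-0.1249, 1.8374, 0)  len=1.7505
  (v0,v1,v7) [-++] → (-0.1249, 1.8374, 0)–(-0.1249, 1.21279, -1.63531)  len=1.7505
  (v0,v7,v10) [-+-] → (-0.1249, 1.21279, -1.63531)–(-0.1249, 1.05841, -1.78969)  len=0.2183
  (v5,v11,v4) [+-+] → (-0.1249, 1.05841, 1.78969)–(-0.1249, -1.05841, 1.78969)  len=2.1168
  (v10,v7,v6) [-++] → (-0.1249, 1.05841, -1.78969)–(-0.1249, -1.05841, -1.78969)  len=2.1168
  (v3,v4,v2) [++-] → (-0.1249, -1.21279, 1.63531)–(-0.1249, -1.8374, 0)  len=1.7505
  (v3,v2,v6) [+-+] → (-0.1249, -1.8374, 0)–(-0.1249, -1.21279, -1.63531)  len=1.7505
  (v2,v4,v11) [-+-] → (-0.1249, -1.21279, 1.63531)–(-0.1249, -1.05841, 1.78969)  len=0.2183
  (v6,v2,v10) [+--] → (-0.1249, -1.21279, -1.63531)–(-0.1249, -1.05841, -1.78969)  len=0.2183

Chained into 1 loop(s):
  loop 1: 10 segments, perimeter = 12.1091
Total perimeter = 12.109


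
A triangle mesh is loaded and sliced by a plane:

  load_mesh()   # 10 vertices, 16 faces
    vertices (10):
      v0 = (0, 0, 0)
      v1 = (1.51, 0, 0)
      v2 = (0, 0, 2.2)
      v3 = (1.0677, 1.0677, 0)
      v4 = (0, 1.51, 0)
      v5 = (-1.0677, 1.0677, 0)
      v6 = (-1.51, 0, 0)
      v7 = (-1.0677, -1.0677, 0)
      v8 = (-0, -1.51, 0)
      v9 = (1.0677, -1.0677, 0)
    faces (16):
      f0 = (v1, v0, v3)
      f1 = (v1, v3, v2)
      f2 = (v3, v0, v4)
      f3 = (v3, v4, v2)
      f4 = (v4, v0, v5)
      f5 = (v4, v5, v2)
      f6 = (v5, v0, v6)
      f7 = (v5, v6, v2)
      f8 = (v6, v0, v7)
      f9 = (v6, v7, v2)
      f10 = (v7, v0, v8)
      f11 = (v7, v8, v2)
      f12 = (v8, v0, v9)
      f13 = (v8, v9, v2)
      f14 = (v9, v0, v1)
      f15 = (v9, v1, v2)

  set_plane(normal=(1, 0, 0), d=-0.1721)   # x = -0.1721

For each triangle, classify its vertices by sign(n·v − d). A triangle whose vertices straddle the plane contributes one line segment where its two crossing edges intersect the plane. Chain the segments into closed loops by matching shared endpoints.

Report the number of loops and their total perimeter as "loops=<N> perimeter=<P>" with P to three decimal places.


loops=1 perimeter=7.756

Straddling triangles (8 of 16):
  (v4,v0,v5) [++-] → (-0.1721, 0.1721, 0)–(-0.1721, 1.43871, 0)  len=1.2666
  (v4,v5,v2) [+-+] → (-0.1721, 1.43871, 0)–(-0.1721, 0.1721, 1.84539)  len=2.2382
  (v5,v0,v6) [-+-] → (-0.1721, 0.1721, 0)–(-0.1721, 0, 0)  len=0.1721
  (v5,v6,v2) [--+] → (-0.1721, 0, 1.94926)–(-0.1721, 0.1721, 1.84539)  len=0.2010
  (v6,v0,v7) [-+-] → (-0.1721, 0, 0)–(-0.1721, -0.1721, 0)  len=0.1721
  (v6,v7,v2) [--+] → (-0.1721, -0.1721, 1.84539)–(-0.1721, 0, 1.94926)  len=0.2010
  (v7,v0,v8) [-++] → (-0.1721, -0.1721, 0)–(-0.1721, -1.43871, 0)  len=1.2666
  (v7,v8,v2) [-++] → (-0.1721, -1.43871, 0)–(-0.1721, -0.1721, 1.84539)  len=2.2382

Chained into 1 loop(s):
  loop 1: 8 segments, perimeter = 7.7559
Total perimeter = 7.756


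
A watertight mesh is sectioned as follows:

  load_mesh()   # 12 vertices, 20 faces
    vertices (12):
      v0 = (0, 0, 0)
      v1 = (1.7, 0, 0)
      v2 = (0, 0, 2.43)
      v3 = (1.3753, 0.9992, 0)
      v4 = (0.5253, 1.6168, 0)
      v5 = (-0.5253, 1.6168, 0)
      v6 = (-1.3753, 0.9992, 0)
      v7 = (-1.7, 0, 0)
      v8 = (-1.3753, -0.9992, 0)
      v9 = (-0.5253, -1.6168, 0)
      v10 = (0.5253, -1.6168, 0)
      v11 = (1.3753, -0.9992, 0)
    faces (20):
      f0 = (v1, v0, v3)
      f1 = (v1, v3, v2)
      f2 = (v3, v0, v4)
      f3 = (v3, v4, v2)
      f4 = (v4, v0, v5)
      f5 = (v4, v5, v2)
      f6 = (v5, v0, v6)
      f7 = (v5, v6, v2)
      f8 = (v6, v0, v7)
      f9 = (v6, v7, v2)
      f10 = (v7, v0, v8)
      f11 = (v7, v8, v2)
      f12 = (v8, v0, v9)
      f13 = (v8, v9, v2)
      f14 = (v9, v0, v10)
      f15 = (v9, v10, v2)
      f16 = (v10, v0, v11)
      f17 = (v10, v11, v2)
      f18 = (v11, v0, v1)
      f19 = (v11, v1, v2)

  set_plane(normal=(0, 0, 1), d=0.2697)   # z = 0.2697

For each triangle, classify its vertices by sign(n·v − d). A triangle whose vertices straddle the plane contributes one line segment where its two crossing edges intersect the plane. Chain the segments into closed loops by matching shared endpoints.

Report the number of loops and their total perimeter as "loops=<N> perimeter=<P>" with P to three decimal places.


loops=1 perimeter=9.340

Straddling triangles (10 of 20):
  (v1,v3,v2) [--+] → (1.22266, 0.888301, 0.2697)–(1.51132, 0, 0.2697)  len=0.9340
  (v3,v4,v2) [--+] → (0.466998, 1.43736, 0.2697)–(1.22266, 0.888301, 0.2697)  len=0.9341
  (v4,v5,v2) [--+] → (-0.466998, 1.43736, 0.2697)–(0.466998, 1.43736, 0.2697)  len=0.9340
  (v5,v6,v2) [--+] → (-1.22266, 0.888301, 0.2697)–(-0.466998, 1.43736, 0.2697)  len=0.9341
  (v6,v7,v2) [--+] → (-1.51132, 0, 0.2697)–(-1.22266, 0.888301, 0.2697)  len=0.9340
  (v7,v8,v2) [--+] → (-1.22266, -0.888301, 0.2697)–(-1.51132, 0, 0.2697)  len=0.9340
  (v8,v9,v2) [--+] → (-0.466998, -1.43736, 0.2697)–(-1.22266, -0.888301, 0.2697)  len=0.9341
  (v9,v10,v2) [--+] → (0.466998, -1.43736, 0.2697)–(-0.466998, -1.43736, 0.2697)  len=0.9340
  (v10,v11,v2) [--+] → (1.22266, -0.888301, 0.2697)–(0.466998, -1.43736, 0.2697)  len=0.9341
  (v11,v1,v2) [--+] → (1.51132, 0, 0.2697)–(1.22266, -0.888301, 0.2697)  len=0.9340

Chained into 1 loop(s):
  loop 1: 10 segments, perimeter = 9.3404
Total perimeter = 9.340


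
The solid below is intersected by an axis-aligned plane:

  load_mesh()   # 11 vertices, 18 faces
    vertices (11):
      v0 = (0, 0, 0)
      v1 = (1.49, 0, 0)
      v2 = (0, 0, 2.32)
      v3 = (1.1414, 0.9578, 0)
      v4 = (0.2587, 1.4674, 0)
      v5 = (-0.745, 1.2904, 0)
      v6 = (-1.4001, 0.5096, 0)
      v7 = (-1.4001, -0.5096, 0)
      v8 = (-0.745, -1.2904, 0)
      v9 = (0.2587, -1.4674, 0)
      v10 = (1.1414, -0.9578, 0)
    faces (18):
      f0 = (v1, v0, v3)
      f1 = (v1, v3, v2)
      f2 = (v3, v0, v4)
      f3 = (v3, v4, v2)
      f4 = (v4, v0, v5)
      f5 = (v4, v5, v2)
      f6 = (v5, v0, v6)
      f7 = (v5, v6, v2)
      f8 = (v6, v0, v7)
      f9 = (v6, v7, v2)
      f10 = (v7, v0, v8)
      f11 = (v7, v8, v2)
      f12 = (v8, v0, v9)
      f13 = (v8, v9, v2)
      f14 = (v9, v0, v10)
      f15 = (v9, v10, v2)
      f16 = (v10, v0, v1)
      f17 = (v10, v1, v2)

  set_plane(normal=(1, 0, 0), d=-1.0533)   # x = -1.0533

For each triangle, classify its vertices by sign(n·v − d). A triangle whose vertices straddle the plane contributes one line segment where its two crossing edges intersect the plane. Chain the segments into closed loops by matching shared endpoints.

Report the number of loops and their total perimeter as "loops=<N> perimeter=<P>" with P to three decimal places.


loops=1 perimeter=4.189

Straddling triangles (6 of 18):
  (v5,v0,v6) [++-] → (-1.0533, 0.383374, 0)–(-1.0533, 0.922944, 0)  len=0.5396
  (v5,v6,v2) [+-+] → (-1.0533, 0.922944, 0)–(-1.0533, 0.383374, 0.574656)  len=0.7883
  (v6,v0,v7) [-+-] → (-1.0533, 0.383374, 0)–(-1.0533, -0.383374, 0)  len=0.7667
  (v6,v7,v2) [--+] → (-1.0533, -0.383374, 0.574656)–(-1.0533, 0.383374, 0.574656)  len=0.7667
  (v7,v0,v8) [-++] → (-1.0533, -0.383374, 0)–(-1.0533, -0.922944, 0)  len=0.5396
  (v7,v8,v2) [-++] → (-1.0533, -0.922944, 0)–(-1.0533, -0.383374, 0.574656)  len=0.7883

Chained into 1 loop(s):
  loop 1: 6 segments, perimeter = 4.1892
Total perimeter = 4.189


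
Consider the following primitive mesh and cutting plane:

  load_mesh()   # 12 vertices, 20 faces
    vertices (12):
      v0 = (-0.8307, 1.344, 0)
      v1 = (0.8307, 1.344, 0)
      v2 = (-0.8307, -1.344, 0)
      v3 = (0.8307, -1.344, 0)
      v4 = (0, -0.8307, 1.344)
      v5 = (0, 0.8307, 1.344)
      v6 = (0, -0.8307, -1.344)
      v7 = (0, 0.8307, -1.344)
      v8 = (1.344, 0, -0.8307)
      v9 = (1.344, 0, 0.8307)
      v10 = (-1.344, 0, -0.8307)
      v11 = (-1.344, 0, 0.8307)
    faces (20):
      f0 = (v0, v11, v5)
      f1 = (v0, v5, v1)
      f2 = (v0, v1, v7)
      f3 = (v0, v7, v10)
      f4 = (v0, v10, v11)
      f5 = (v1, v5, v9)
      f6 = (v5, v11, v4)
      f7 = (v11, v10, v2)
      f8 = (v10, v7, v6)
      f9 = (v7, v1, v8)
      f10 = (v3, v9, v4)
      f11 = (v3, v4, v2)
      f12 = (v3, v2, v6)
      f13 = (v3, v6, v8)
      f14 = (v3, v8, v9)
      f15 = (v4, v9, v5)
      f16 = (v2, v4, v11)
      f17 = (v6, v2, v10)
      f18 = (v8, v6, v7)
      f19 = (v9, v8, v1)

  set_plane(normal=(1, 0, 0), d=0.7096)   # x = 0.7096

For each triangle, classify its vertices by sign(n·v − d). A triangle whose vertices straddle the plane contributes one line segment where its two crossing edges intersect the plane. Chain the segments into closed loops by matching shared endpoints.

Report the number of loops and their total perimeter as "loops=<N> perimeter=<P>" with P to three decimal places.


loops=1 perimeter=7.369

Straddling triangles (10 of 20):
  (v0,v5,v1) [--+] → (0.7096, 1.26917, 0.195929)–(0.7096, 1.344, 0)  len=0.2097
  (v0,v1,v7) [-+-] → (0.7096, 1.344, 0)–(0.7096, 1.26917, -0.195929)  len=0.2097
  (v1,v5,v9) [+-+] → (0.7096, 1.26917, 0.195929)–(0.7096, 0.39211, 1.07299)  len=1.2404
  (v7,v1,v8) [-++] → (0.7096, 1.26917, -0.195929)–(0.7096, 0.39211, -1.07299)  len=1.2404
  (v3,v9,v4) [++-] → (0.7096, -0.39211, 1.07299)–(0.7096, -1.26917, 0.195929)  len=1.2404
  (v3,v4,v2) [+--] → (0.7096, -1.26917, 0.195929)–(0.7096, -1.344, 0)  len=0.2097
  (v3,v2,v6) [+--] → (0.7096, -1.344, 0)–(0.7096, -1.26917, -0.195929)  len=0.2097
  (v3,v6,v8) [+-+] → (0.7096, -1.26917, -0.195929)–(0.7096, -0.39211, -1.07299)  len=1.2404
  (v4,v9,v5) [-+-] → (0.7096, -0.39211, 1.07299)–(0.7096, 0.39211, 1.07299)  len=0.7842
  (v8,v6,v7) [+--] → (0.7096, -0.39211, -1.07299)–(0.7096, 0.39211, -1.07299)  len=0.7842

Chained into 1 loop(s):
  loop 1: 10 segments, perimeter = 7.3688
Total perimeter = 7.369


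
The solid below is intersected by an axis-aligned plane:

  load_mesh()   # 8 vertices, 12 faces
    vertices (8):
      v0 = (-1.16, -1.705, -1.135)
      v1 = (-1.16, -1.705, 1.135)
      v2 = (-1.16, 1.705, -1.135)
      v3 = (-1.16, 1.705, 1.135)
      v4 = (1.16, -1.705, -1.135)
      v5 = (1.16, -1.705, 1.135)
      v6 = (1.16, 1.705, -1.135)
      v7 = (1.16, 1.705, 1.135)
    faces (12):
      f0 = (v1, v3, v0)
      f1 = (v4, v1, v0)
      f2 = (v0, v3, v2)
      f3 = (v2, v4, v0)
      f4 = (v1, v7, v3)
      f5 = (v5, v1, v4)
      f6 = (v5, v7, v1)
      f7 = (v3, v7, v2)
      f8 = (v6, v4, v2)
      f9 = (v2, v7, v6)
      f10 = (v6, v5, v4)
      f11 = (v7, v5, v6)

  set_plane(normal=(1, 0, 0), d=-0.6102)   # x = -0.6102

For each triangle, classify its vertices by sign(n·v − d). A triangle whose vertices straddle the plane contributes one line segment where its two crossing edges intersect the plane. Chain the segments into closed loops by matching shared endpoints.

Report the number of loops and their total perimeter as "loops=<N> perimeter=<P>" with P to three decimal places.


loops=1 perimeter=11.360

Straddling triangles (8 of 12):
  (v4,v1,v0) [+--] → (-0.6102, -1.705, 0.597049)–(-0.6102, -1.705, -1.135)  len=1.7320
  (v2,v4,v0) [-+-] → (-0.6102, 0.896889, -1.135)–(-0.6102, -1.705, -1.135)  len=2.6019
  (v1,v7,v3) [-+-] → (-0.6102, -0.896889, 1.135)–(-0.6102, 1.705, 1.135)  len=2.6019
  (v5,v1,v4) [+-+] → (-0.6102, -1.705, 1.135)–(-0.6102, -1.705, 0.597049)  len=0.5380
  (v5,v7,v1) [++-] → (-0.6102, -0.896889, 1.135)–(-0.6102, -1.705, 1.135)  len=0.8081
  (v3,v7,v2) [-+-] → (-0.6102, 1.705, 1.135)–(-0.6102, 1.705, -0.597049)  len=1.7320
  (v6,v4,v2) [++-] → (-0.6102, 0.896889, -1.135)–(-0.6102, 1.705, -1.135)  len=0.8081
  (v2,v7,v6) [-++] → (-0.6102, 1.705, -0.597049)–(-0.6102, 1.705, -1.135)  len=0.5380

Chained into 1 loop(s):
  loop 1: 8 segments, perimeter = 11.3600
Total perimeter = 11.360


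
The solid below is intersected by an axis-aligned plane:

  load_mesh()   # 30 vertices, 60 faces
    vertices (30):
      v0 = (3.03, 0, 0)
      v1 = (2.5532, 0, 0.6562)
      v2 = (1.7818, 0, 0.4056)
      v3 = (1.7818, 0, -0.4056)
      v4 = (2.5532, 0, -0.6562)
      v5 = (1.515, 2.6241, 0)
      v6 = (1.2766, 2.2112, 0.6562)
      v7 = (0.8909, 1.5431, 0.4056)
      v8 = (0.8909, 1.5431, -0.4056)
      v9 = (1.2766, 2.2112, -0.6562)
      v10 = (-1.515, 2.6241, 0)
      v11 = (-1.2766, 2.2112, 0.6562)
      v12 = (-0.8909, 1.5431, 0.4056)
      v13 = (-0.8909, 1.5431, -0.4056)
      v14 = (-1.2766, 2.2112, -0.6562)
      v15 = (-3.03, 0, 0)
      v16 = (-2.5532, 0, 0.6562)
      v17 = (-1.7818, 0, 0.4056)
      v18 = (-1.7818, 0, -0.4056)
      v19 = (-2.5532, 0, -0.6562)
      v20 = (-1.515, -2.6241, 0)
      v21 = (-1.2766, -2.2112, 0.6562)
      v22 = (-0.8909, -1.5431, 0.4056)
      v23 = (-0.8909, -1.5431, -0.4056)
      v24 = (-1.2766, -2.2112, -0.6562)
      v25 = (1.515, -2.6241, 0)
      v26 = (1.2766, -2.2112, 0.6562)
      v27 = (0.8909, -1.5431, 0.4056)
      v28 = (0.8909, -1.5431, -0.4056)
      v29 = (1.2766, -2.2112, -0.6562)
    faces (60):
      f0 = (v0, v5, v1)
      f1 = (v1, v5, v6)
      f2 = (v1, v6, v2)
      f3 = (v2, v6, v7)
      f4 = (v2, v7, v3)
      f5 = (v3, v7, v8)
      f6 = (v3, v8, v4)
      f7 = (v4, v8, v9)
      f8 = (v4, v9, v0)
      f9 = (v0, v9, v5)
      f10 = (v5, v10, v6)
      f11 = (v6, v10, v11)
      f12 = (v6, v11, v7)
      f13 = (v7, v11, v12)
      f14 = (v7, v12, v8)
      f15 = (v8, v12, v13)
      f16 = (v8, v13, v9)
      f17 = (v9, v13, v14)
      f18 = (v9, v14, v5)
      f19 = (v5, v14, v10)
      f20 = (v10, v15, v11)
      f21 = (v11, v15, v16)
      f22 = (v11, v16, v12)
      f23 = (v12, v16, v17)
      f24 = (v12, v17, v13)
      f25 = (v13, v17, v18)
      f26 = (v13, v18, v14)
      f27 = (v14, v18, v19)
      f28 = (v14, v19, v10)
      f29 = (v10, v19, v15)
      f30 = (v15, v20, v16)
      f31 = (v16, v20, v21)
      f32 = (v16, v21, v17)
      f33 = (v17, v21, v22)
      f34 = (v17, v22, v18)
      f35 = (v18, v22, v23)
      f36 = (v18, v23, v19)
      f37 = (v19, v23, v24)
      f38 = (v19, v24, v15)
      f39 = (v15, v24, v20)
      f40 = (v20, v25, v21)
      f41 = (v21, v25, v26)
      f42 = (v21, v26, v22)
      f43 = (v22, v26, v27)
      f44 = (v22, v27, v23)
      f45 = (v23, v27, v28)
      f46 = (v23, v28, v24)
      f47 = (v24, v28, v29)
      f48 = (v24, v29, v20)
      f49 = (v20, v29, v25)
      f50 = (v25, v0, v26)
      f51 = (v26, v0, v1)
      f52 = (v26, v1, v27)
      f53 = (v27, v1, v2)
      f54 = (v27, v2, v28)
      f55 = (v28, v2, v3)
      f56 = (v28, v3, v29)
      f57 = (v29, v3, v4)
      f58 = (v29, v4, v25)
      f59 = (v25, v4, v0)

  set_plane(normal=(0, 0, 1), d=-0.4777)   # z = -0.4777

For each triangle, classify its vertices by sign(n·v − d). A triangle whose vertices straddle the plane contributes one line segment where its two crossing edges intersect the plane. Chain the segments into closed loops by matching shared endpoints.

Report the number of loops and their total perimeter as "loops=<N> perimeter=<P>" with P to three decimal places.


loops=2 perimeter=28.120

Straddling triangles (24 of 60):
  (v3,v8,v4) [++-] → (1.36916, 1.09914, -0.4777)–(2.00374, 0, -0.4777)  len=1.2692
  (v4,v8,v9) [-+-] → (1.36916, 1.09914, -0.4777)–(1.00187, 1.73532, -0.4777)  len=0.7346
  (v4,v9,v0) [--+] → (1.75356, 1.60971, -0.4777)–(2.6829, 0, -0.4777)  len=1.8587
  (v0,v9,v5) [+-+] → (1.75356, 1.60971, -0.4777)–(1.34145, 2.32352, -0.4777)  len=0.8242
  (v8,v13,v9) [++-] → (-0.26729, 1.73532, -0.4777)–(1.00187, 1.73532, -0.4777)  len=1.2692
  (v9,v13,v14) [-+-] → (-0.26729, 1.73532, -0.4777)–(-1.00187, 1.73532, -0.4777)  len=0.7346
  (v9,v14,v5) [--+] → (-0.517227, 2.32352, -0.4777)–(1.34145, 2.32352, -0.4777)  len=1.8587
  (v5,v14,v10) [+-+] → (-0.517227, 2.32352, -0.4777)–(-1.34145, 2.32352, -0.4777)  len=0.8242
  (v13,v18,v14) [++-] → (-1.63645, 0.636183, -0.4777)–(-1.00187, 1.73532, -0.4777)  len=1.2692
  (v14,v18,v19) [-+-] → (-1.63645, 0.636183, -0.4777)–(-2.00374, 0, -0.4777)  len=0.7346
  (v14,v19,v10) [--+] → (-2.27079, 0.71381, -0.4777)–(-1.34145, 2.32352, -0.4777)  len=1.8587
  (v10,v19,v15) [+-+] → (-2.27079, 0.71381, -0.4777)–(-2.6829, 0, -0.4777)  len=0.8242
  (v18,v23,v19) [++-] → (-1.36916, -1.09914, -0.4777)–(-2.00374, 0, -0.4777)  len=1.2692
  (v19,v23,v24) [-+-] → (-1.36916, -1.09914, -0.4777)–(-1.00187, -1.73532, -0.4777)  len=0.7346
  (v19,v24,v15) [--+] → (-1.75356, -1.60971, -0.4777)–(-2.6829, 0, -0.4777)  len=1.8587
  (v15,v24,v20) [+-+] → (-1.75356, -1.60971, -0.4777)–(-1.34145, -2.32352, -0.4777)  len=0.8242
  (v23,v28,v24) [++-] → (0.26729, -1.73532, -0.4777)–(-1.00187, -1.73532, -0.4777)  len=1.2692
  (v24,v28,v29) [-+-] → (0.26729, -1.73532, -0.4777)–(1.00187, -1.73532, -0.4777)  len=0.7346
  (v24,v29,v20) [--+] → (0.517227, -2.32352, -0.4777)–(-1.34145, -2.32352, -0.4777)  len=1.8587
  (v20,v29,v25) [+-+] → (0.517227, -2.32352, -0.4777)–(1.34145, -2.32352, -0.4777)  len=0.8242
  (v28,v3,v29) [++-] → (1.63645, -0.636183, -0.4777)–(1.00187, -1.73532, -0.4777)  len=1.2692
  (v29,v3,v4) [-+-] → (1.63645, -0.636183, -0.4777)–(2.00374, 0, -0.4777)  len=0.7346
  (v29,v4,v25) [--+] → (2.27079, -0.71381, -0.4777)–(1.34145, -2.32352, -0.4777)  len=1.8587
  (v25,v4,v0) [+-+] → (2.27079, -0.71381, -0.4777)–(2.6829, 0, -0.4777)  len=0.8242

Chained into 2 loop(s):
  loop 1: 12 segments, perimeter = 12.0225
  loop 2: 12 segments, perimeter = 16.0976
Total perimeter = 28.120


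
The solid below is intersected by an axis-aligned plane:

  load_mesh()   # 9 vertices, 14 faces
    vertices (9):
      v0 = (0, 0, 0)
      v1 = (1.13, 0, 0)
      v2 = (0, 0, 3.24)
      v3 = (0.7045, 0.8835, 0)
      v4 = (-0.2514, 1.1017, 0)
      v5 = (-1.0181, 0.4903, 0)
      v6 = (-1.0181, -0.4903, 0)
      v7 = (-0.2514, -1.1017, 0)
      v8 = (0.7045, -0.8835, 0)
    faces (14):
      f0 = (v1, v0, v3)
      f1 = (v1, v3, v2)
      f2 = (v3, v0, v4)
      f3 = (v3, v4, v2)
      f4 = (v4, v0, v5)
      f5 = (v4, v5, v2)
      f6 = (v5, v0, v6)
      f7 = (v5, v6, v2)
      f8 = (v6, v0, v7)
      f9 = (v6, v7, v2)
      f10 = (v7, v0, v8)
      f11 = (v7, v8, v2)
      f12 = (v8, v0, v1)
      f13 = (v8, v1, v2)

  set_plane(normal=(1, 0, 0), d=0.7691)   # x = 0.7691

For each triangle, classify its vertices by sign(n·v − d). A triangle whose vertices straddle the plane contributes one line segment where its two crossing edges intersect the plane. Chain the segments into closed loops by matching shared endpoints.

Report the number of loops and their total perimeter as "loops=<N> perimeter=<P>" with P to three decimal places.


loops=1 perimeter=4.054

Straddling triangles (4 of 14):
  (v1,v0,v3) [+--] → (0.7691, 0, 0)–(0.7691, 0.749366, 0)  len=0.7494
  (v1,v3,v2) [+--] → (0.7691, 0.749366, 0)–(0.7691, 0, 1.03479)  len=1.2776
  (v8,v0,v1) [--+] → (0.7691, 0, 0)–(0.7691, -0.749366, 0)  len=0.7494
  (v8,v1,v2) [-+-] → (0.7691, -0.749366, 0)–(0.7691, 0, 1.03479)  len=1.2776

Chained into 1 loop(s):
  loop 1: 4 segments, perimeter = 4.0540
Total perimeter = 4.054


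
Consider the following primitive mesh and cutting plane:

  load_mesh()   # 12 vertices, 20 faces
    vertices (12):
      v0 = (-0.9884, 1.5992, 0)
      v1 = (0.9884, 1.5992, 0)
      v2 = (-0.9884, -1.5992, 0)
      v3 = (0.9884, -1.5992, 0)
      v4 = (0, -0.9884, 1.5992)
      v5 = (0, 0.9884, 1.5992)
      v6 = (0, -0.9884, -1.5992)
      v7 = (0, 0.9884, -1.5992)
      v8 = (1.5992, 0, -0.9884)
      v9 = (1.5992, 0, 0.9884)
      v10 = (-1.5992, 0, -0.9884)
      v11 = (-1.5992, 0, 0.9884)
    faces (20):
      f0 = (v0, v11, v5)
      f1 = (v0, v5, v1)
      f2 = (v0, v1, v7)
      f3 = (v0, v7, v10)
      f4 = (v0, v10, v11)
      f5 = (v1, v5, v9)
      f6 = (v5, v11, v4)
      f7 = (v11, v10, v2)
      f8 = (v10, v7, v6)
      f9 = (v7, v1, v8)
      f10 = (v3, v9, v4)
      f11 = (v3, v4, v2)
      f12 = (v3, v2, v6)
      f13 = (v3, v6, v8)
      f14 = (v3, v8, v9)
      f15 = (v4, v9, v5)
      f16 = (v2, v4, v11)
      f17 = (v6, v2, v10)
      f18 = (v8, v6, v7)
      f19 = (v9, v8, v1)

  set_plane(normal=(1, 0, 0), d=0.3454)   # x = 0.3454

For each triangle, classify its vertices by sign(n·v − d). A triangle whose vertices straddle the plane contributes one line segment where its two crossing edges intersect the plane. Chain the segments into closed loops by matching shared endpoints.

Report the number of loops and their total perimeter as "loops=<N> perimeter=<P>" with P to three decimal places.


Straddling triangles (10 of 20):
  (v0,v5,v1) [--+] → (0.3454, 1.20185, 1.04035)–(0.3454, 1.5992, 0)  len=1.1137
  (v0,v1,v7) [-+-] → (0.3454, 1.5992, 0)–(0.3454, 1.20185, -1.04035)  len=1.1137
  (v1,v5,v9) [+-+] → (0.3454, 1.20185, 1.04035)–(0.3454, 0.774922, 1.46728)  len=0.6038
  (v7,v1,v8) [-++] → (0.3454, 1.20185, -1.04035)–(0.3454, 0.774922, -1.46728)  len=0.6038
  (v3,v9,v4) [++-] → (0.3454, -0.774922, 1.46728)–(0.3454, -1.20185, 1.04035)  len=0.6038
  (v3,v4,v2) [+--] → (0.3454, -1.20185, 1.04035)–(0.3454, -1.5992, 0)  len=1.1137
  (v3,v2,v6) [+--] → (0.3454, -1.5992, 0)–(0.3454, -1.20185, -1.04035)  len=1.1137
  (v3,v6,v8) [+-+] → (0.3454, -1.20185, -1.04035)–(0.3454, -0.774922, -1.46728)  len=0.6038
  (v4,v9,v5) [-+-] → (0.3454, -0.774922, 1.46728)–(0.3454, 0.774922, 1.46728)  len=1.5498
  (v8,v6,v7) [+--] → (0.3454, -0.774922, -1.46728)–(0.3454, 0.774922, -1.46728)  len=1.5498

Chained into 1 loop(s):
  loop 1: 10 segments, perimeter = 9.9694
Total perimeter = 9.969

loops=1 perimeter=9.969


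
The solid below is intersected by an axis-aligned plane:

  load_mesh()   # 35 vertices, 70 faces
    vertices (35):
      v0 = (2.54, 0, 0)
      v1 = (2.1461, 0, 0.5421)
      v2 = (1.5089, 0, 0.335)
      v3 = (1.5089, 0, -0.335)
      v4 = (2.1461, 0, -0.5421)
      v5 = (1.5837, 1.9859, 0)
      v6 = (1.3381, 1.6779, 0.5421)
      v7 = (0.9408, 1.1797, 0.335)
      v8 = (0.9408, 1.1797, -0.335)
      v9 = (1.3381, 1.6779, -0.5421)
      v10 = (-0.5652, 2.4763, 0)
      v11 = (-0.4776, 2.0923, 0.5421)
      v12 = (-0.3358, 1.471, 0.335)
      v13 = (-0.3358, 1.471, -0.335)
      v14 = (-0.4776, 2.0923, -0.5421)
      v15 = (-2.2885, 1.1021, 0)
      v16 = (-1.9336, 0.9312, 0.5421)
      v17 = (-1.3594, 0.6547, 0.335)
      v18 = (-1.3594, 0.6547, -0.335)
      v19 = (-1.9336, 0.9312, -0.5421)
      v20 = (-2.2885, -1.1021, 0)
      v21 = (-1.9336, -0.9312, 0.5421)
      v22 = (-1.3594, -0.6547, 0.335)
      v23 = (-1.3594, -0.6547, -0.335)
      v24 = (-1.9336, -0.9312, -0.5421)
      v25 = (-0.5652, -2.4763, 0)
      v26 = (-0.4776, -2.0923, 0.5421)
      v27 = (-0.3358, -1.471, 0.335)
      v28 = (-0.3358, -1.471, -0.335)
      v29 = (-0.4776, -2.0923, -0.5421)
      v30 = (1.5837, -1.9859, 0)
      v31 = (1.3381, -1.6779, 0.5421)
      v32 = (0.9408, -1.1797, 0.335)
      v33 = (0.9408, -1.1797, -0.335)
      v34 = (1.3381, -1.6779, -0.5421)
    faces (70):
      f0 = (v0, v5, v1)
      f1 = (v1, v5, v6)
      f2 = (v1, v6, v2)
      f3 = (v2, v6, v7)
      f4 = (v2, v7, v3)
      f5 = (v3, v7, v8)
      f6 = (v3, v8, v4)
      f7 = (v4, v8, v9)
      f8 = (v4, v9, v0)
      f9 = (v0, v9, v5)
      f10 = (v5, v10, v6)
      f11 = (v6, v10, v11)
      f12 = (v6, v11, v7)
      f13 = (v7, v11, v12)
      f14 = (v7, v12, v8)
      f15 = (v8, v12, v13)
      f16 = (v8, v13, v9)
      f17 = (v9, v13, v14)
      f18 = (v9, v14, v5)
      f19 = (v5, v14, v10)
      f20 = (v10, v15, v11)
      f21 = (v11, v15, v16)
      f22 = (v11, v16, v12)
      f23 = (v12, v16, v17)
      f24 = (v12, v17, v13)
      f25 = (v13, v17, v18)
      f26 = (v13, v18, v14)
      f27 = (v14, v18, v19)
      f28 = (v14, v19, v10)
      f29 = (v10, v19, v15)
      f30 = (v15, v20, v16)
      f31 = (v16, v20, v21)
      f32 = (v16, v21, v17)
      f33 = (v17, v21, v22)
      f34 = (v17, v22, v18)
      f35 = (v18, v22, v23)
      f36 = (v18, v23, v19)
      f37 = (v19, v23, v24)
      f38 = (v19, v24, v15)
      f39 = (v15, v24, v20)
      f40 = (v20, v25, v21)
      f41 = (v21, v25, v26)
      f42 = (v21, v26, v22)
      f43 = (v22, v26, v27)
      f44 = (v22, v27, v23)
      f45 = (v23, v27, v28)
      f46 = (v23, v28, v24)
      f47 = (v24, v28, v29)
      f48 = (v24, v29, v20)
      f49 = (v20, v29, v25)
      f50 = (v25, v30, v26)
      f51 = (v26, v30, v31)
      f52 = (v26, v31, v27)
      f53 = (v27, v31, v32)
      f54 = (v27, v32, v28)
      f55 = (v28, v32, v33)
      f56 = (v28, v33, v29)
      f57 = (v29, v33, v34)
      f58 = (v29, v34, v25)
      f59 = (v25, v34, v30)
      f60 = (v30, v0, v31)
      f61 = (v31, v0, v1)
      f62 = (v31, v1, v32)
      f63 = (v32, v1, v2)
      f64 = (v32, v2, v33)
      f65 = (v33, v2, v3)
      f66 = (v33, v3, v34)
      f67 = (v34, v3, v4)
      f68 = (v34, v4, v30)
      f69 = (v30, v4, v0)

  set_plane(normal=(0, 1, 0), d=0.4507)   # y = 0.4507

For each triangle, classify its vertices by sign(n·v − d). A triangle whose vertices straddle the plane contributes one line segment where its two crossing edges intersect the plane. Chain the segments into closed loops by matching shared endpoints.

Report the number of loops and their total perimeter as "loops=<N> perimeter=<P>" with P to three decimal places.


Straddling triangles (20 of 70):
  (v0,v5,v1) [-+-] → (2.32297, 0.4507, 0)–(2.01846, 0.4507, 0.41907)  len=0.5180
  (v1,v5,v6) [-++] → (2.01846, 0.4507, 0.41907)–(1.92906, 0.4507, 0.5421)  len=0.1521
  (v1,v6,v2) [-+-] → (1.92906, 0.4507, 0.5421)–(1.46302, 0.4507, 0.390629)  len=0.4900
  (v2,v6,v7) [-++] → (1.46302, 0.4507, 0.390629)–(1.29186, 0.4507, 0.335)  len=0.1800
  (v2,v7,v3) [-+-] → (1.29186, 0.4507, 0.335)–(1.29186, 0.4507, -0.079029)  len=0.4140
  (v3,v7,v8) [-++] → (1.29186, 0.4507, -0.079029)–(1.29186, 0.4507, -0.335)  len=0.2560
  (v3,v8,v4) [-+-] → (1.29186, 0.4507, -0.335)–(1.68562, 0.4507, -0.462978)  len=0.4140
  (v4,v8,v9) [-++] → (1.68562, 0.4507, -0.462978)–(1.92906, 0.4507, -0.5421)  len=0.2560
  (v4,v9,v0) [-+-] → (1.92906, 0.4507, -0.5421)–(2.21716, 0.4507, -0.145613)  len=0.4901
  (v0,v9,v5) [-++] → (2.21716, 0.4507, -0.145613)–(2.32297, 0.4507, 0)  len=0.1800
  (v15,v20,v16) [+-+] → (-2.2885, 0.4507, 0)–(-2.01747, 0.4507, 0.413993)  len=0.4948
  (v16,v20,v21) [+--] → (-2.01747, 0.4507, 0.413993)–(-1.9336, 0.4507, 0.5421)  len=0.1531
  (v16,v21,v17) [+-+] → (-1.9336, 0.4507, 0.5421)–(-1.43326, 0.4507, 0.36164)  len=0.5319
  (v17,v21,v22) [+--] → (-1.43326, 0.4507, 0.36164)–(-1.3594, 0.4507, 0.335)  len=0.0785
  (v17,v22,v18) [+-+] → (-1.3594, 0.4507, 0.335)–(-1.3594, 0.4507, -0.230616)  len=0.5656
  (v18,v22,v23) [+--] → (-1.3594, 0.4507, -0.230616)–(-1.3594, 0.4507, -0.335)  len=0.1044
  (v18,v23,v19) [+-+] → (-1.3594, 0.4507, -0.335)–(-1.75963, 0.4507, -0.479352)  len=0.4255
  (v19,v23,v24) [+--] → (-1.75963, 0.4507, -0.479352)–(-1.9336, 0.4507, -0.5421)  len=0.1849
  (v19,v24,v15) [+-+] → (-1.9336, 0.4507, -0.5421)–(-2.1748, 0.4507, -0.17367)  len=0.4404
  (v15,v24,v20) [+--] → (-2.1748, 0.4507, -0.17367)–(-2.2885, 0.4507, 0)  len=0.2076

Chained into 2 loop(s):
  loop 1: 10 segments, perimeter = 3.3502
  loop 2: 10 segments, perimeter = 3.1867
Total perimeter = 6.537

loops=2 perimeter=6.537
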